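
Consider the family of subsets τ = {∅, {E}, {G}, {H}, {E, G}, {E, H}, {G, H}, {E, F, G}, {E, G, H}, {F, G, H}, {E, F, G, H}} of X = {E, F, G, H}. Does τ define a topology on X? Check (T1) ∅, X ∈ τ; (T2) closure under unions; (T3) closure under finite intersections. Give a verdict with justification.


τ is NOT a topology on X.

Axiom (T1): ∅ ∈ τ? Yes; X ∈ τ? Yes.
Axiom (T2/T3): check pairwise unions and intersections of members of τ.
Counterexample for (T3): {E, F, G} ∩ {F, G, H} = {F, G} ∉ τ. Therefore τ is NOT a topology.


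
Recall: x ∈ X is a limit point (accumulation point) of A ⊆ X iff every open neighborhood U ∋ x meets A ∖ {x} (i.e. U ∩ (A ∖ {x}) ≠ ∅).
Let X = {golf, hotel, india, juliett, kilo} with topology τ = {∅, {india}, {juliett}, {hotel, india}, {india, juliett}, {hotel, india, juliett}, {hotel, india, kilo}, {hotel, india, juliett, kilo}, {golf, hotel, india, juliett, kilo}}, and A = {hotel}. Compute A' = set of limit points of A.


A' = {golf, kilo}

For each x ∈ X, list the open sets U ∈ τ with x ∈ U, then check whether U ∩ (A ∖ {x}) ≠ ∅ for every such U.
  x = golf: opens ∋ x are {golf, hotel, india, juliett, kilo}; each meets A ∖ {golf}, so x IS a limit point.
  x = hotel: open {hotel, india} ∋ x has {hotel, india} ∩ (A ∖ {hotel}) = ∅, so x is NOT a limit point.
  x = india: open {india} ∋ x has {india} ∩ (A ∖ {india}) = ∅, so x is NOT a limit point.
  x = juliett: open {juliett} ∋ x has {juliett} ∩ (A ∖ {juliett}) = ∅, so x is NOT a limit point.
  x = kilo: opens ∋ x are {hotel, india, kilo}, {hotel, india, juliett, kilo}, {golf, hotel, india, juliett, kilo}; each meets A ∖ {kilo}, so x IS a limit point.
Collecting: A' = {golf, kilo}.


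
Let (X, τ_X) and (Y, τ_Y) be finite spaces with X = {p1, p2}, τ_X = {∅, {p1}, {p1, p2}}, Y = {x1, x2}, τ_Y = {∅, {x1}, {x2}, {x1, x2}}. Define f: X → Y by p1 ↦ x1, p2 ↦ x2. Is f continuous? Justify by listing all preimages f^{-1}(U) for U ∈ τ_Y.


f is NOT continuous.

Compute f^{-1}(U) for each U ∈ τ_Y:
  U = ∅: f^{-1}(U) = ∅ ∈ τ_X ✓.
  U = {x1}: f^{-1}(U) = {p1} ∈ τ_X ✓.
  U = {x2}: f^{-1}(U) = {p2} ∉ τ_X ✗.
  U = {x1, x2}: f^{-1}(U) = {p1, p2} ∈ τ_X ✓.
Found U = {x2} with f^{-1}(U) = {p2} not in τ_X. Therefore f is NOT continuous.


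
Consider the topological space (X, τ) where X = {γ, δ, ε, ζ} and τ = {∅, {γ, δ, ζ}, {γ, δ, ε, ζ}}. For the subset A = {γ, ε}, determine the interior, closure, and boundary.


int(A) = ∅, cl(A) = {γ, δ, ε, ζ}, ∂A = {γ, δ, ε, ζ}.

Closed sets in (X, τ) are complements of opens:
  closed(X, τ) = {∅, {ε}, {γ, δ, ε, ζ}}.
int(A) = ⋃ {U ∈ τ : U ⊆ A}. Opens contained in A: ∅.
Taking the union of these: int(A) = ∅.
cl(A) = ⋂ {C closed : A ⊆ C}. Closed sets containing A: {γ, δ, ε, ζ}.
Intersecting these: cl(A) = {γ, δ, ε, ζ}.
∂A = cl(A) ∖ int(A) = {γ, δ, ε, ζ} ∖ ∅ = {γ, δ, ε, ζ}.


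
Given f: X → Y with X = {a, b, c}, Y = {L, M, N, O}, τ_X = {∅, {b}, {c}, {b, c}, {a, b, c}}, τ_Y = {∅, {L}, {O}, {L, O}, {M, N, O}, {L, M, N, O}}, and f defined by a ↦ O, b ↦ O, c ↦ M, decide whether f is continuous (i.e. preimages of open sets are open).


f is NOT continuous.

Compute f^{-1}(U) for each U ∈ τ_Y:
  U = ∅: f^{-1}(U) = ∅ ∈ τ_X ✓.
  U = {L}: f^{-1}(U) = ∅ ∈ τ_X ✓.
  U = {O}: f^{-1}(U) = {a, b} ∉ τ_X ✗.
  U = {L, O}: f^{-1}(U) = {a, b} ∉ τ_X ✗.
  U = {M, N, O}: f^{-1}(U) = {a, b, c} ∈ τ_X ✓.
  U = {L, M, N, O}: f^{-1}(U) = {a, b, c} ∈ τ_X ✓.
Found U = {O} with f^{-1}(U) = {a, b} not in τ_X. Therefore f is NOT continuous.


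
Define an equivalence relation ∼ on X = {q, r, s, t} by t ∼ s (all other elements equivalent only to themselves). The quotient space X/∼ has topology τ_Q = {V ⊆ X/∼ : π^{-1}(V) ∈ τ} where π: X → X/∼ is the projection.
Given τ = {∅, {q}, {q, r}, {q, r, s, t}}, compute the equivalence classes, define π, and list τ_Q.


X/∼ = {[q], [r], [s=t]}; |τ_Q| = 4.

Equivalence classes: [q], [r], [s=t].
Quotient map π: X → X/∼ sends q ↦ [q], r ↦ [r], s ↦ [s=t], t ↦ [s=t].
For each subset V ⊆ X/∼, compute π^{-1}(V) ⊆ X and check whether π^{-1}(V) ∈ τ. V is open in τ_Q iff π^{-1}(V) ∈ τ.
  V = {}: π^{-1}(V) = ∅ ∈ τ ✓.
  V = {[q]}: π^{-1}(V) = {q} ∈ τ ✓.
  V = {[r]}: π^{-1}(V) = {r} ∉ τ ✗.
  V = {[q], [r]}: π^{-1}(V) = {q, r} ∈ τ ✓.
  V = {[s=t]}: π^{-1}(V) = {s, t} ∉ τ ✗.
  V = {[q], [s=t]}: π^{-1}(V) = {q, s, t} ∉ τ ✗.
  V = {[r], [s=t]}: π^{-1}(V) = {r, s, t} ∉ τ ✗.
  V = {[q], [r], [s=t]}: π^{-1}(V) = {q, r, s, t} ∈ τ ✓.
Open sets in the quotient: τ_Q = {{}, {[q]}, {[q], [r]}, {[q], [r], [s=t]}} (4 elements).


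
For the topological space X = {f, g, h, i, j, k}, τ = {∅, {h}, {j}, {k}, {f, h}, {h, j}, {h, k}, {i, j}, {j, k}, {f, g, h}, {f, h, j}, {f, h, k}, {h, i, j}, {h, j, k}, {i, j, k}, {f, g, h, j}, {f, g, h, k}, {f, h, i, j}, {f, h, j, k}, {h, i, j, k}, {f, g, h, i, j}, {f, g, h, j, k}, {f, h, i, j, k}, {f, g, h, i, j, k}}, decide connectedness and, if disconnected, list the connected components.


(X, τ) is disconnected; components = [{k}, {i, j}, {f, g, h}].

Find clopen sets (U ∈ τ with X ∖ U ∈ τ):
  U = ∅, X ∖ U = {f, g, h, i, j, k} — both open, so U is clopen.
  U = {k}, X ∖ U = {f, g, h, i, j} — both open, so U is clopen.
  U = {i, j}, X ∖ U = {f, g, h, k} — both open, so U is clopen.
  U = {f, g, h}, X ∖ U = {i, j, k} — both open, so U is clopen.
  U = {i, j, k}, X ∖ U = {f, g, h} — both open, so U is clopen.
  U = {f, g, h, k}, X ∖ U = {i, j} — both open, so U is clopen.
  U = {f, g, h, i, j}, X ∖ U = {k} — both open, so U is clopen.
  U = {f, g, h, i, j, k}, X ∖ U = ∅ — both open, so U is clopen.
Nontrivial clopen(s) exist: e.g. {f, g, h, i, j}. So (X, τ) is disconnected.
Compute connected components by grouping points that agree on all clopens:
  component: {k}
  component: {i, j}
  component: {f, g, h}


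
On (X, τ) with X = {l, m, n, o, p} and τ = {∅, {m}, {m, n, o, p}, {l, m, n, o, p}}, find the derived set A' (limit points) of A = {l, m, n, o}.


A' = {l, n, o, p}

For each x ∈ X, list the open sets U ∈ τ with x ∈ U, then check whether U ∩ (A ∖ {x}) ≠ ∅ for every such U.
  x = l: opens ∋ x are {l, m, n, o, p}; each meets A ∖ {l}, so x IS a limit point.
  x = m: open {m} ∋ x has {m} ∩ (A ∖ {m}) = ∅, so x is NOT a limit point.
  x = n: opens ∋ x are {m, n, o, p}, {l, m, n, o, p}; each meets A ∖ {n}, so x IS a limit point.
  x = o: opens ∋ x are {m, n, o, p}, {l, m, n, o, p}; each meets A ∖ {o}, so x IS a limit point.
  x = p: opens ∋ x are {m, n, o, p}, {l, m, n, o, p}; each meets A ∖ {p}, so x IS a limit point.
Collecting: A' = {l, n, o, p}.


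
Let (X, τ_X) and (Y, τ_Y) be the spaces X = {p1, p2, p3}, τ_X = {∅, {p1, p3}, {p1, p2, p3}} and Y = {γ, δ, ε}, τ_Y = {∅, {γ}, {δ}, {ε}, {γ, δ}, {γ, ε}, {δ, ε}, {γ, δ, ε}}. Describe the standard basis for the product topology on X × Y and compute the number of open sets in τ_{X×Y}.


Basis B = {∅ × ∅, {p1, p3} × {γ}, {p1, p3} × {δ}, {p1, p3} × {ε}, {p1, p2, p3} × {γ}, {p1, p2, p3} × {δ}, {p1, p2, p3} × {ε}, {p1, p3} × {γ, δ}, {p1, p3} × {γ, ε}, {p1, p3} × {δ, ε}, {p1, p3} × {γ, δ, ε}, {p1, p2, p3} × {γ, δ}, {p1, p2, p3} × {γ, ε}, {p1, p2, p3} × {δ, ε}, {p1, p2, p3} × {γ, δ, ε}}; |τ_{X×Y}| = 27.

Enumerate products U × V with U ∈ τ_X, V ∈ τ_Y (deduplicated):
  ∅ × ∅ = {} (∅)
  {p1, p3} × {γ} = {(p1,γ), (p3,γ)}
  {p1, p3} × {δ} = {(p1,δ), (p3,δ)}
  {p1, p3} × {ε} = {(p1,ε), (p3,ε)}
  {p1, p2, p3} × {γ} = {(p1,γ), (p2,γ), (p3,γ)}
  {p1, p2, p3} × {δ} = {(p1,δ), (p2,δ), (p3,δ)}
  {p1, p2, p3} × {ε} = {(p1,ε), (p2,ε), (p3,ε)}
  {p1, p3} × {γ, δ} = {(p1,γ), (p1,δ), (p3,γ), (p3,δ)}
  {p1, p3} × {γ, ε} = {(p1,γ), (p1,ε), (p3,γ), (p3,ε)}
  {p1, p3} × {δ, ε} = {(p1,δ), (p1,ε), (p3,δ), (p3,ε)}
  {p1, p3} × {γ, δ, ε} = {(p1,γ), (p1,δ), (p1,ε), (p3,γ), (p3,δ), (p3,ε)}
  {p1, p2, p3} × {γ, δ} = {(p1,γ), (p1,δ), (p2,γ), (p2,δ), (p3,γ), (p3,δ)}
  {p1, p2, p3} × {γ, ε} = {(p1,γ), (p1,ε), (p2,γ), (p2,ε), (p3,γ), (p3,ε)}
  {p1, p2, p3} × {δ, ε} = {(p1,δ), (p1,ε), (p2,δ), (p2,ε), (p3,δ), (p3,ε)}
  {p1, p2, p3} × {γ, δ, ε} = {(p1,γ), (p1,δ), (p1,ε), (p2,γ), (p2,δ), (p2,ε), (p3,γ), (p3,δ), (p3,ε)}
These 15 distinct sets form the basis B.
Close under arbitrary unions to get τ_{X×Y}; counting gives |τ_{X×Y}| = 27.


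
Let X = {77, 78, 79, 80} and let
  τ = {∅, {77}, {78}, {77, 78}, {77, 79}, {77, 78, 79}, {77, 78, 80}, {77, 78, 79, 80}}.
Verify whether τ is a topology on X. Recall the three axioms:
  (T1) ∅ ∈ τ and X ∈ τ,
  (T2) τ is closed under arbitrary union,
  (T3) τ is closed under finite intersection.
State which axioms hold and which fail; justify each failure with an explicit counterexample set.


τ IS a topology on X.

Axiom (T1): ∅ ∈ τ? Yes; X ∈ τ? Yes.
Axiom (T2/T3): check pairwise unions and intersections of members of τ.
All pairwise intersections and unions checked — each lies in τ. Therefore τ satisfies (T1), (T2), (T3): it IS a topology on X.


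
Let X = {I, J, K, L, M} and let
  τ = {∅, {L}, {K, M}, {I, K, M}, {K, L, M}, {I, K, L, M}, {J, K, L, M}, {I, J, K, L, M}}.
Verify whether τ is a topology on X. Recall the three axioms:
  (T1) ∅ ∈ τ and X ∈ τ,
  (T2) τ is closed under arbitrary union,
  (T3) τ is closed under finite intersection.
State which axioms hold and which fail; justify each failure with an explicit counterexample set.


τ IS a topology on X.

Axiom (T1): ∅ ∈ τ? Yes; X ∈ τ? Yes.
Axiom (T2/T3): check pairwise unions and intersections of members of τ.
All pairwise intersections and unions checked — each lies in τ. Therefore τ satisfies (T1), (T2), (T3): it IS a topology on X.


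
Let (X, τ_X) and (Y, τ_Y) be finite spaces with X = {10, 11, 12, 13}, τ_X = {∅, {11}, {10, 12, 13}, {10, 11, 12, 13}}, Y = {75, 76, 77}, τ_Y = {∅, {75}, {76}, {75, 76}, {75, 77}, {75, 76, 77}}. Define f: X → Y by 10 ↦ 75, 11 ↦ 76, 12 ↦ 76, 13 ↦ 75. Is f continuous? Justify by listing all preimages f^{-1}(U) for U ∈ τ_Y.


f is NOT continuous.

Compute f^{-1}(U) for each U ∈ τ_Y:
  U = ∅: f^{-1}(U) = ∅ ∈ τ_X ✓.
  U = {75}: f^{-1}(U) = {10, 13} ∉ τ_X ✗.
  U = {76}: f^{-1}(U) = {11, 12} ∉ τ_X ✗.
  U = {75, 76}: f^{-1}(U) = {10, 11, 12, 13} ∈ τ_X ✓.
  U = {75, 77}: f^{-1}(U) = {10, 13} ∉ τ_X ✗.
  U = {75, 76, 77}: f^{-1}(U) = {10, 11, 12, 13} ∈ τ_X ✓.
Found U = {75} with f^{-1}(U) = {10, 13} not in τ_X. Therefore f is NOT continuous.


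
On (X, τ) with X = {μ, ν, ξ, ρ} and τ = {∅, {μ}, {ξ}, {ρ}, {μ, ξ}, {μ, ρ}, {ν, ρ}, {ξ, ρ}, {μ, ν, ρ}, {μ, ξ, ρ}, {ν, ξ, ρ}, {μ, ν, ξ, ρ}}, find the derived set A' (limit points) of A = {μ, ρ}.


A' = {ν}

For each x ∈ X, list the open sets U ∈ τ with x ∈ U, then check whether U ∩ (A ∖ {x}) ≠ ∅ for every such U.
  x = μ: open {μ} ∋ x has {μ} ∩ (A ∖ {μ}) = ∅, so x is NOT a limit point.
  x = ν: opens ∋ x are {ν, ρ}, {μ, ν, ρ}, {ν, ξ, ρ}, {μ, ν, ξ, ρ}; each meets A ∖ {ν}, so x IS a limit point.
  x = ξ: open {ξ} ∋ x has {ξ} ∩ (A ∖ {ξ}) = ∅, so x is NOT a limit point.
  x = ρ: open {ρ} ∋ x has {ρ} ∩ (A ∖ {ρ}) = ∅, so x is NOT a limit point.
Collecting: A' = {ν}.


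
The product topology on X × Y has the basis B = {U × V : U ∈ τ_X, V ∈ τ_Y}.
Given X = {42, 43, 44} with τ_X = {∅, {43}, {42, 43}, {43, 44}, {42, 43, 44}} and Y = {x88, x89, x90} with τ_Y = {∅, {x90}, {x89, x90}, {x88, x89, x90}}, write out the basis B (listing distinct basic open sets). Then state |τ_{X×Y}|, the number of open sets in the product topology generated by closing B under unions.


Basis B = {∅ × ∅, {43} × {x90}, {42, 43} × {x90}, {43} × {x89, x90}, {43, 44} × {x90}, {42, 43, 44} × {x90}, {43} × {x88, x89, x90}, {42, 43} × {x89, x90}, {43, 44} × {x89, x90}, {42, 43} × {x88, x89, x90}, {42, 43, 44} × {x89, x90}, {43, 44} × {x88, x89, x90}, {42, 43, 44} × {x88, x89, x90}}; |τ_{X×Y}| = 30.

Enumerate products U × V with U ∈ τ_X, V ∈ τ_Y (deduplicated):
  ∅ × ∅ = {} (∅)
  {43} × {x90} = {(43,x90)}
  {42, 43} × {x90} = {(42,x90), (43,x90)}
  {43} × {x89, x90} = {(43,x89), (43,x90)}
  {43, 44} × {x90} = {(43,x90), (44,x90)}
  {42, 43, 44} × {x90} = {(42,x90), (43,x90), (44,x90)}
  {43} × {x88, x89, x90} = {(43,x88), (43,x89), (43,x90)}
  {42, 43} × {x89, x90} = {(42,x89), (42,x90), (43,x89), (43,x90)}
  {43, 44} × {x89, x90} = {(43,x89), (43,x90), (44,x89), (44,x90)}
  {42, 43} × {x88, x89, x90} = {(42,x88), (42,x89), (42,x90), (43,x88), (43,x89), (43,x90)}
  {42, 43, 44} × {x89, x90} = {(42,x89), (42,x90), (43,x89), (43,x90), (44,x89), (44,x90)}
  {43, 44} × {x88, x89, x90} = {(43,x88), (43,x89), (43,x90), (44,x88), (44,x89), (44,x90)}
  {42, 43, 44} × {x88, x89, x90} = {(42,x88), (42,x89), (42,x90), (43,x88), (43,x89), (43,x90), (44,x88), (44,x89), (44,x90)}
These 13 distinct sets form the basis B.
Close under arbitrary unions to get τ_{X×Y}; counting gives |τ_{X×Y}| = 30.


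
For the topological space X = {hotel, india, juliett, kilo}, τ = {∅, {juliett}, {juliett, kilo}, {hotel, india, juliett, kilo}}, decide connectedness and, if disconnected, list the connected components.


(X, τ) is connected.

Find clopen sets (U ∈ τ with X ∖ U ∈ τ):
  U = ∅, X ∖ U = {hotel, india, juliett, kilo} — both open, so U is clopen.
  U = {hotel, india, juliett, kilo}, X ∖ U = ∅ — both open, so U is clopen.
Only trivial clopens (∅ and X) exist, so (X, τ) is connected.
Compute connected components by grouping points that agree on all clopens:
  component: {hotel, india, juliett, kilo}


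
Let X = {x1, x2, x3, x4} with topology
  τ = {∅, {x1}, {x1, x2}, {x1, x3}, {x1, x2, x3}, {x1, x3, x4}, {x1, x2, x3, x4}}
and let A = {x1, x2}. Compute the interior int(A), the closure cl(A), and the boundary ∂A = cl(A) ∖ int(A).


int(A) = {x1, x2}, cl(A) = {x1, x2, x3, x4}, ∂A = {x3, x4}.

Closed sets in (X, τ) are complements of opens:
  closed(X, τ) = {∅, {x2}, {x4}, {x2, x4}, {x3, x4}, {x2, x3, x4}, {x1, x2, x3, x4}}.
int(A) = ⋃ {U ∈ τ : U ⊆ A}. Opens contained in A: ∅, {x1}, {x1, x2}.
Taking the union of these: int(A) = {x1, x2}.
cl(A) = ⋂ {C closed : A ⊆ C}. Closed sets containing A: {x1, x2, x3, x4}.
Intersecting these: cl(A) = {x1, x2, x3, x4}.
∂A = cl(A) ∖ int(A) = {x1, x2, x3, x4} ∖ {x1, x2} = {x3, x4}.


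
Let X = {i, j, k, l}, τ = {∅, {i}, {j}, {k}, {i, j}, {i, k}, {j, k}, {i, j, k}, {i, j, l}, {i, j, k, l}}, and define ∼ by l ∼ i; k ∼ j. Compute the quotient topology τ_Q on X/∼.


X/∼ = {[i=l], [j=k]}; |τ_Q| = 3.

Equivalence classes: [i=l], [j=k].
Quotient map π: X → X/∼ sends i ↦ [i=l], j ↦ [j=k], k ↦ [j=k], l ↦ [i=l].
For each subset V ⊆ X/∼, compute π^{-1}(V) ⊆ X and check whether π^{-1}(V) ∈ τ. V is open in τ_Q iff π^{-1}(V) ∈ τ.
  V = {}: π^{-1}(V) = ∅ ∈ τ ✓.
  V = {[i=l]}: π^{-1}(V) = {i, l} ∉ τ ✗.
  V = {[j=k]}: π^{-1}(V) = {j, k} ∈ τ ✓.
  V = {[i=l], [j=k]}: π^{-1}(V) = {i, j, k, l} ∈ τ ✓.
Open sets in the quotient: τ_Q = {{}, {[j=k]}, {[i=l], [j=k]}} (3 elements).


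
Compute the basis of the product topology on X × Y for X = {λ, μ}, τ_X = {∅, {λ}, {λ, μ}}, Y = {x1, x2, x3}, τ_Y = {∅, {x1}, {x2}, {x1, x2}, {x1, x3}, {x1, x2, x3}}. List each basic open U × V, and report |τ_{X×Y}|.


Basis B = {∅ × ∅, {λ} × {x1}, {λ} × {x2}, {λ} × {x1, x2}, {λ} × {x1, x3}, {λ, μ} × {x1}, {λ, μ} × {x2}, {λ} × {x1, x2, x3}, {λ, μ} × {x1, x2}, {λ, μ} × {x1, x3}, {λ, μ} × {x1, x2, x3}}; |τ_{X×Y}| = 18.

Enumerate products U × V with U ∈ τ_X, V ∈ τ_Y (deduplicated):
  ∅ × ∅ = {} (∅)
  {λ} × {x1} = {(λ,x1)}
  {λ} × {x2} = {(λ,x2)}
  {λ} × {x1, x2} = {(λ,x1), (λ,x2)}
  {λ} × {x1, x3} = {(λ,x1), (λ,x3)}
  {λ, μ} × {x1} = {(λ,x1), (μ,x1)}
  {λ, μ} × {x2} = {(λ,x2), (μ,x2)}
  {λ} × {x1, x2, x3} = {(λ,x1), (λ,x2), (λ,x3)}
  {λ, μ} × {x1, x2} = {(λ,x1), (λ,x2), (μ,x1), (μ,x2)}
  {λ, μ} × {x1, x3} = {(λ,x1), (λ,x3), (μ,x1), (μ,x3)}
  {λ, μ} × {x1, x2, x3} = {(λ,x1), (λ,x2), (λ,x3), (μ,x1), (μ,x2), (μ,x3)}
These 11 distinct sets form the basis B.
Close under arbitrary unions to get τ_{X×Y}; counting gives |τ_{X×Y}| = 18.


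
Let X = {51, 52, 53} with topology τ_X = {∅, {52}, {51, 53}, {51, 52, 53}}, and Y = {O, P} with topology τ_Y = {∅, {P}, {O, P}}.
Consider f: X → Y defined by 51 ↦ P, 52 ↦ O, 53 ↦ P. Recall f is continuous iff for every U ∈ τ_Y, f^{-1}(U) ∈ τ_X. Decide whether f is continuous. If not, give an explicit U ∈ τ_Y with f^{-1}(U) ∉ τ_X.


f IS continuous.

Compute f^{-1}(U) for each U ∈ τ_Y:
  U = ∅: f^{-1}(U) = ∅ ∈ τ_X ✓.
  U = {P}: f^{-1}(U) = {51, 53} ∈ τ_X ✓.
  U = {O, P}: f^{-1}(U) = {51, 52, 53} ∈ τ_X ✓.
Every preimage lies in τ_X, so f IS continuous.


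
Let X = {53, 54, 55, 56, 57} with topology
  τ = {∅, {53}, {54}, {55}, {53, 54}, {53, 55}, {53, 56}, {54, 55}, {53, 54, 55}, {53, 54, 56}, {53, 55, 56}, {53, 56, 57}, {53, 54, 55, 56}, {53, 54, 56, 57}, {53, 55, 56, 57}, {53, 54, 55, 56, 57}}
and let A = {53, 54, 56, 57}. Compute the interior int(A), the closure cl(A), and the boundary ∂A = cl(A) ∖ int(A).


int(A) = {53, 54, 56, 57}, cl(A) = {53, 54, 56, 57}, ∂A = ∅.

Closed sets in (X, τ) are complements of opens:
  closed(X, τ) = {∅, {54}, {55}, {57}, {54, 55}, {54, 57}, {55, 57}, {56, 57}, {53, 56, 57}, {54, 55, 57}, {54, 56, 57}, {55, 56, 57}, {53, 54, 56, 57}, {53, 55, 56, 57}, {54, 55, 56, 57}, {53, 54, 55, 56, 57}}.
int(A) = ⋃ {U ∈ τ : U ⊆ A}. Opens contained in A: ∅, {53}, {54}, {53, 54}, {53, 56}, {53, 54, 56}, {53, 56, 57}, {53, 54, 56, 57}.
Taking the union of these: int(A) = {53, 54, 56, 57}.
cl(A) = ⋂ {C closed : A ⊆ C}. Closed sets containing A: {53, 54, 56, 57}, {53, 54, 55, 56, 57}.
Intersecting these: cl(A) = {53, 54, 56, 57}.
∂A = cl(A) ∖ int(A) = {53, 54, 56, 57} ∖ {53, 54, 56, 57} = ∅.


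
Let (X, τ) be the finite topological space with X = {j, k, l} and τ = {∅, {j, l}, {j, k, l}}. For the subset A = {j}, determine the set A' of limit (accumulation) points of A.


A' = {k, l}

For each x ∈ X, list the open sets U ∈ τ with x ∈ U, then check whether U ∩ (A ∖ {x}) ≠ ∅ for every such U.
  x = j: open {j, l} ∋ x has {j, l} ∩ (A ∖ {j}) = ∅, so x is NOT a limit point.
  x = k: opens ∋ x are {j, k, l}; each meets A ∖ {k}, so x IS a limit point.
  x = l: opens ∋ x are {j, l}, {j, k, l}; each meets A ∖ {l}, so x IS a limit point.
Collecting: A' = {k, l}.


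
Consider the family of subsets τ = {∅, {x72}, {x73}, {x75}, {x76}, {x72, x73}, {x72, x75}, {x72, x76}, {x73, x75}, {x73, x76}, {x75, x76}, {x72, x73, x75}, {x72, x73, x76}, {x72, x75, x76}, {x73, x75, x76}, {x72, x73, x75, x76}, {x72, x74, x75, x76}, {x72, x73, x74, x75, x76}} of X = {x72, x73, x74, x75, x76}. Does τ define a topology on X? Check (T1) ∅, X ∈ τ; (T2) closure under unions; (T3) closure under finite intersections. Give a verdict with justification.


τ IS a topology on X.

Axiom (T1): ∅ ∈ τ? Yes; X ∈ τ? Yes.
Axiom (T2/T3): check pairwise unions and intersections of members of τ.
All pairwise intersections and unions checked — each lies in τ. Therefore τ satisfies (T1), (T2), (T3): it IS a topology on X.


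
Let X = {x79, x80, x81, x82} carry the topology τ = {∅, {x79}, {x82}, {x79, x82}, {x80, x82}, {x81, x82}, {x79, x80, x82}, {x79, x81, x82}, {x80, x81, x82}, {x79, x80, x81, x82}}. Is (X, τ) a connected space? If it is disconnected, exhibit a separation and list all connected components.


(X, τ) is disconnected; components = [{x79}, {x80, x81, x82}].

Find clopen sets (U ∈ τ with X ∖ U ∈ τ):
  U = ∅, X ∖ U = {x79, x80, x81, x82} — both open, so U is clopen.
  U = {x79}, X ∖ U = {x80, x81, x82} — both open, so U is clopen.
  U = {x80, x81, x82}, X ∖ U = {x79} — both open, so U is clopen.
  U = {x79, x80, x81, x82}, X ∖ U = ∅ — both open, so U is clopen.
Nontrivial clopen(s) exist: e.g. {x80, x81, x82}. So (X, τ) is disconnected.
Compute connected components by grouping points that agree on all clopens:
  component: {x79}
  component: {x80, x81, x82}


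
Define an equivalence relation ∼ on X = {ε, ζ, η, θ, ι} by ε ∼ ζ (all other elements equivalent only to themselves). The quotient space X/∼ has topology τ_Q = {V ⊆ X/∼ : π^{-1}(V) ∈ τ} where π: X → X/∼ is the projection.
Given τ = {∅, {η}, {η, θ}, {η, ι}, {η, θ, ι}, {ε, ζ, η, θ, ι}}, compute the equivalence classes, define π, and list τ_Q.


X/∼ = {[ε=ζ], [η], [θ], [ι]}; |τ_Q| = 6.

Equivalence classes: [ε=ζ], [η], [θ], [ι].
Quotient map π: X → X/∼ sends ε ↦ [ε=ζ], ζ ↦ [ε=ζ], η ↦ [η], θ ↦ [θ], ι ↦ [ι].
For each subset V ⊆ X/∼, compute π^{-1}(V) ⊆ X and check whether π^{-1}(V) ∈ τ. V is open in τ_Q iff π^{-1}(V) ∈ τ.
  V = {}: π^{-1}(V) = ∅ ∈ τ ✓.
  V = {[ε=ζ]}: π^{-1}(V) = {ε, ζ} ∉ τ ✗.
  V = {[η]}: π^{-1}(V) = {η} ∈ τ ✓.
  V = {[ε=ζ], [η]}: π^{-1}(V) = {ε, ζ, η} ∉ τ ✗.
  V = {[θ]}: π^{-1}(V) = {θ} ∉ τ ✗.
  V = {[ε=ζ], [θ]}: π^{-1}(V) = {ε, ζ, θ} ∉ τ ✗.
  V = {[η], [θ]}: π^{-1}(V) = {η, θ} ∈ τ ✓.
  V = {[ε=ζ], [η], [θ]}: π^{-1}(V) = {ε, ζ, η, θ} ∉ τ ✗.
  V = {[ι]}: π^{-1}(V) = {ι} ∉ τ ✗.
  V = {[ε=ζ], [ι]}: π^{-1}(V) = {ε, ζ, ι} ∉ τ ✗.
  V = {[η], [ι]}: π^{-1}(V) = {η, ι} ∈ τ ✓.
  V = {[ε=ζ], [η], [ι]}: π^{-1}(V) = {ε, ζ, η, ι} ∉ τ ✗.
  V = {[θ], [ι]}: π^{-1}(V) = {θ, ι} ∉ τ ✗.
  V = {[ε=ζ], [θ], [ι]}: π^{-1}(V) = {ε, ζ, θ, ι} ∉ τ ✗.
  V = {[η], [θ], [ι]}: π^{-1}(V) = {η, θ, ι} ∈ τ ✓.
  V = {[ε=ζ], [η], [θ], [ι]}: π^{-1}(V) = {ε, ζ, η, θ, ι} ∈ τ ✓.
Open sets in the quotient: τ_Q = {{}, {[η]}, {[η], [θ]}, {[η], [ι]}, {[η], [θ], [ι]}, {[ε=ζ], [η], [θ], [ι]}} (6 elements).


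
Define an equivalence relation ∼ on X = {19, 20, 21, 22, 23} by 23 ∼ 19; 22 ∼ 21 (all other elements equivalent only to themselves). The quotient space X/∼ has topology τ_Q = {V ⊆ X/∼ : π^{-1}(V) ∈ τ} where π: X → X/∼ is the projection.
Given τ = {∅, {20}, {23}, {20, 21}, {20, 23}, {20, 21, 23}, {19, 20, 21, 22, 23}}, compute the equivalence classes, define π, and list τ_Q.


X/∼ = {[19=23], [20], [21=22]}; |τ_Q| = 3.

Equivalence classes: [19=23], [20], [21=22].
Quotient map π: X → X/∼ sends 19 ↦ [19=23], 20 ↦ [20], 21 ↦ [21=22], 22 ↦ [21=22], 23 ↦ [19=23].
For each subset V ⊆ X/∼, compute π^{-1}(V) ⊆ X and check whether π^{-1}(V) ∈ τ. V is open in τ_Q iff π^{-1}(V) ∈ τ.
  V = {}: π^{-1}(V) = ∅ ∈ τ ✓.
  V = {[19=23]}: π^{-1}(V) = {19, 23} ∉ τ ✗.
  V = {[20]}: π^{-1}(V) = {20} ∈ τ ✓.
  V = {[19=23], [20]}: π^{-1}(V) = {19, 20, 23} ∉ τ ✗.
  V = {[21=22]}: π^{-1}(V) = {21, 22} ∉ τ ✗.
  V = {[19=23], [21=22]}: π^{-1}(V) = {19, 21, 22, 23} ∉ τ ✗.
  V = {[20], [21=22]}: π^{-1}(V) = {20, 21, 22} ∉ τ ✗.
  V = {[19=23], [20], [21=22]}: π^{-1}(V) = {19, 20, 21, 22, 23} ∈ τ ✓.
Open sets in the quotient: τ_Q = {{}, {[20]}, {[19=23], [20], [21=22]}} (3 elements).


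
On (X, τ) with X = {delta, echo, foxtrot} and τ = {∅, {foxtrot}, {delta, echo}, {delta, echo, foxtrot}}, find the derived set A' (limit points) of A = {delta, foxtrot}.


A' = {echo}

For each x ∈ X, list the open sets U ∈ τ with x ∈ U, then check whether U ∩ (A ∖ {x}) ≠ ∅ for every such U.
  x = delta: open {delta, echo} ∋ x has {delta, echo} ∩ (A ∖ {delta}) = ∅, so x is NOT a limit point.
  x = echo: opens ∋ x are {delta, echo}, {delta, echo, foxtrot}; each meets A ∖ {echo}, so x IS a limit point.
  x = foxtrot: open {foxtrot} ∋ x has {foxtrot} ∩ (A ∖ {foxtrot}) = ∅, so x is NOT a limit point.
Collecting: A' = {echo}.


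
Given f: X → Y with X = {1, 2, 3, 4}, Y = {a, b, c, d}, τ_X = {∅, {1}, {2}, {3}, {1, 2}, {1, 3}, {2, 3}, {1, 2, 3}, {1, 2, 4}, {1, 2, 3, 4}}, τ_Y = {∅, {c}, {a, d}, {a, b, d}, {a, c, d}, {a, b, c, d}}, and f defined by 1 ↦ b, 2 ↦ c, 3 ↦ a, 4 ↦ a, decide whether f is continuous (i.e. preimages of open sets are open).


f is NOT continuous.

Compute f^{-1}(U) for each U ∈ τ_Y:
  U = ∅: f^{-1}(U) = ∅ ∈ τ_X ✓.
  U = {c}: f^{-1}(U) = {2} ∈ τ_X ✓.
  U = {a, d}: f^{-1}(U) = {3, 4} ∉ τ_X ✗.
  U = {a, b, d}: f^{-1}(U) = {1, 3, 4} ∉ τ_X ✗.
  U = {a, c, d}: f^{-1}(U) = {2, 3, 4} ∉ τ_X ✗.
  U = {a, b, c, d}: f^{-1}(U) = {1, 2, 3, 4} ∈ τ_X ✓.
Found U = {a, d} with f^{-1}(U) = {3, 4} not in τ_X. Therefore f is NOT continuous.


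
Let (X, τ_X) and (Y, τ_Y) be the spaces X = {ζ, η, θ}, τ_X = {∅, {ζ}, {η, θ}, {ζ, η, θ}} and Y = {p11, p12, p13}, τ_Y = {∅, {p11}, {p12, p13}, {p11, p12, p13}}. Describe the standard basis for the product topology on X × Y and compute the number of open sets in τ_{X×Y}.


Basis B = {∅ × ∅, {ζ} × {p11}, {ζ} × {p12, p13}, {η, θ} × {p11}, {ζ} × {p11, p12, p13}, {ζ, η, θ} × {p11}, {η, θ} × {p12, p13}, {ζ, η, θ} × {p12, p13}, {η, θ} × {p11, p12, p13}, {ζ, η, θ} × {p11, p12, p13}}; |τ_{X×Y}| = 16.

Enumerate products U × V with U ∈ τ_X, V ∈ τ_Y (deduplicated):
  ∅ × ∅ = {} (∅)
  {ζ} × {p11} = {(ζ,p11)}
  {ζ} × {p12, p13} = {(ζ,p12), (ζ,p13)}
  {η, θ} × {p11} = {(η,p11), (θ,p11)}
  {ζ} × {p11, p12, p13} = {(ζ,p11), (ζ,p12), (ζ,p13)}
  {ζ, η, θ} × {p11} = {(ζ,p11), (η,p11), (θ,p11)}
  {η, θ} × {p12, p13} = {(η,p12), (η,p13), (θ,p12), (θ,p13)}
  {ζ, η, θ} × {p12, p13} = {(ζ,p12), (ζ,p13), (η,p12), (η,p13), (θ,p12), (θ,p13)}
  {η, θ} × {p11, p12, p13} = {(η,p11), (η,p12), (η,p13), (θ,p11), (θ,p12), (θ,p13)}
  {ζ, η, θ} × {p11, p12, p13} = {(ζ,p11), (ζ,p12), (ζ,p13), (η,p11), (η,p12), (η,p13), (θ,p11), (θ,p12), (θ,p13)}
These 10 distinct sets form the basis B.
Close under arbitrary unions to get τ_{X×Y}; counting gives |τ_{X×Y}| = 16.


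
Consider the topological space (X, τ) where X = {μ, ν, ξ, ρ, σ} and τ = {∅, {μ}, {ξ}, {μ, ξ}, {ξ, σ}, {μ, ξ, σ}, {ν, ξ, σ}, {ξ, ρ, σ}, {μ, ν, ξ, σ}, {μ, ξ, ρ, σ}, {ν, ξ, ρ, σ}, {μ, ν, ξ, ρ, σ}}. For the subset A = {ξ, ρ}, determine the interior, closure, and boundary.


int(A) = {ξ}, cl(A) = {ν, ξ, ρ, σ}, ∂A = {ν, ρ, σ}.

Closed sets in (X, τ) are complements of opens:
  closed(X, τ) = {∅, {μ}, {ν}, {ρ}, {μ, ν}, {μ, ρ}, {ν, ρ}, {μ, ν, ρ}, {ν, ρ, σ}, {μ, ν, ρ, σ}, {ν, ξ, ρ, σ}, {μ, ν, ξ, ρ, σ}}.
int(A) = ⋃ {U ∈ τ : U ⊆ A}. Opens contained in A: ∅, {ξ}.
Taking the union of these: int(A) = {ξ}.
cl(A) = ⋂ {C closed : A ⊆ C}. Closed sets containing A: {ν, ξ, ρ, σ}, {μ, ν, ξ, ρ, σ}.
Intersecting these: cl(A) = {ν, ξ, ρ, σ}.
∂A = cl(A) ∖ int(A) = {ν, ξ, ρ, σ} ∖ {ξ} = {ν, ρ, σ}.


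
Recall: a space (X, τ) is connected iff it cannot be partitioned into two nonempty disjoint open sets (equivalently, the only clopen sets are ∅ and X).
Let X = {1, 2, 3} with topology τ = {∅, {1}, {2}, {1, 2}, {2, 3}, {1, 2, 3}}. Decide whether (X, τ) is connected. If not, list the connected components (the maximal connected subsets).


(X, τ) is disconnected; components = [{1}, {2, 3}].

Find clopen sets (U ∈ τ with X ∖ U ∈ τ):
  U = ∅, X ∖ U = {1, 2, 3} — both open, so U is clopen.
  U = {1}, X ∖ U = {2, 3} — both open, so U is clopen.
  U = {2, 3}, X ∖ U = {1} — both open, so U is clopen.
  U = {1, 2, 3}, X ∖ U = ∅ — both open, so U is clopen.
Nontrivial clopen(s) exist: e.g. {2, 3}. So (X, τ) is disconnected.
Compute connected components by grouping points that agree on all clopens:
  component: {1}
  component: {2, 3}


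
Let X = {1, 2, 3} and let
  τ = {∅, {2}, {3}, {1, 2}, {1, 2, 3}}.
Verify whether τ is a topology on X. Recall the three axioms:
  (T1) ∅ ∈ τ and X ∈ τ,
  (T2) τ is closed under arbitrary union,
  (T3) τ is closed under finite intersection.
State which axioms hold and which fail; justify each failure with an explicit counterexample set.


τ is NOT a topology on X.

Axiom (T1): ∅ ∈ τ? Yes; X ∈ τ? Yes.
Axiom (T2/T3): check pairwise unions and intersections of members of τ.
Counterexample for (T2): {2} ∪ {3} = {2, 3} ∉ τ. Therefore τ is NOT a topology.


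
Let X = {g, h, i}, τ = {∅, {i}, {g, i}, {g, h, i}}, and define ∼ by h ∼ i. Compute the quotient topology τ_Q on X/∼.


X/∼ = {[g], [h=i]}; |τ_Q| = 2.

Equivalence classes: [g], [h=i].
Quotient map π: X → X/∼ sends g ↦ [g], h ↦ [h=i], i ↦ [h=i].
For each subset V ⊆ X/∼, compute π^{-1}(V) ⊆ X and check whether π^{-1}(V) ∈ τ. V is open in τ_Q iff π^{-1}(V) ∈ τ.
  V = {}: π^{-1}(V) = ∅ ∈ τ ✓.
  V = {[g]}: π^{-1}(V) = {g} ∉ τ ✗.
  V = {[h=i]}: π^{-1}(V) = {h, i} ∉ τ ✗.
  V = {[g], [h=i]}: π^{-1}(V) = {g, h, i} ∈ τ ✓.
Open sets in the quotient: τ_Q = {{}, {[g], [h=i]}} (2 elements).


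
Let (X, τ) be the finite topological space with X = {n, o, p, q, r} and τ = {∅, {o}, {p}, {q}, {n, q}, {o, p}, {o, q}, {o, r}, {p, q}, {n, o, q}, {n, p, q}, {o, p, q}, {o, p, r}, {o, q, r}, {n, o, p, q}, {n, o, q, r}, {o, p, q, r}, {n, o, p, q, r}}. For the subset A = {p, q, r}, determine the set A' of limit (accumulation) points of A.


A' = {n}

For each x ∈ X, list the open sets U ∈ τ with x ∈ U, then check whether U ∩ (A ∖ {x}) ≠ ∅ for every such U.
  x = n: opens ∋ x are {n, q}, {n, o, q}, {n, p, q}, {n, o, p, q}, {n, o, q, r}, {n, o, p, q, r}; each meets A ∖ {n}, so x IS a limit point.
  x = o: open {o} ∋ x has {o} ∩ (A ∖ {o}) = ∅, so x is NOT a limit point.
  x = p: open {p} ∋ x has {p} ∩ (A ∖ {p}) = ∅, so x is NOT a limit point.
  x = q: open {q} ∋ x has {q} ∩ (A ∖ {q}) = ∅, so x is NOT a limit point.
  x = r: open {o, r} ∋ x has {o, r} ∩ (A ∖ {r}) = ∅, so x is NOT a limit point.
Collecting: A' = {n}.


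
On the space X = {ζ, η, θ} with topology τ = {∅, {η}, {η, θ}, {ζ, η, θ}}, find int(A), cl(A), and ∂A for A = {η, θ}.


int(A) = {η, θ}, cl(A) = {ζ, η, θ}, ∂A = {ζ}.

Closed sets in (X, τ) are complements of opens:
  closed(X, τ) = {∅, {ζ}, {ζ, θ}, {ζ, η, θ}}.
int(A) = ⋃ {U ∈ τ : U ⊆ A}. Opens contained in A: ∅, {η}, {η, θ}.
Taking the union of these: int(A) = {η, θ}.
cl(A) = ⋂ {C closed : A ⊆ C}. Closed sets containing A: {ζ, η, θ}.
Intersecting these: cl(A) = {ζ, η, θ}.
∂A = cl(A) ∖ int(A) = {ζ, η, θ} ∖ {η, θ} = {ζ}.


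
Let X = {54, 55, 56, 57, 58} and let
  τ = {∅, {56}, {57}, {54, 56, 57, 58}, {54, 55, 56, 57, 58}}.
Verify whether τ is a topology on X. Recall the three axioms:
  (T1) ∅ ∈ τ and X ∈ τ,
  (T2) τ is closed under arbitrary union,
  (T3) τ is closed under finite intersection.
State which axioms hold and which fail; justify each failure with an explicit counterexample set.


τ is NOT a topology on X.

Axiom (T1): ∅ ∈ τ? Yes; X ∈ τ? Yes.
Axiom (T2/T3): check pairwise unions and intersections of members of τ.
Counterexample for (T2): {56} ∪ {57} = {56, 57} ∉ τ. Therefore τ is NOT a topology.


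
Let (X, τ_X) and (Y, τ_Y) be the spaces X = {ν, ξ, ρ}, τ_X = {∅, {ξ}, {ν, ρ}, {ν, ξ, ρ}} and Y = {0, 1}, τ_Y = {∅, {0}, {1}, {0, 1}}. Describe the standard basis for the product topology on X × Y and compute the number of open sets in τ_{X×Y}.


Basis B = {∅ × ∅, {ξ} × {0}, {ξ} × {1}, {ν, ρ} × {0}, {ν, ρ} × {1}, {ξ} × {0, 1}, {ν, ξ, ρ} × {0}, {ν, ξ, ρ} × {1}, {ν, ρ} × {0, 1}, {ν, ξ, ρ} × {0, 1}}; |τ_{X×Y}| = 16.

Enumerate products U × V with U ∈ τ_X, V ∈ τ_Y (deduplicated):
  ∅ × ∅ = {} (∅)
  {ξ} × {0} = {(ξ,0)}
  {ξ} × {1} = {(ξ,1)}
  {ν, ρ} × {0} = {(ν,0), (ρ,0)}
  {ν, ρ} × {1} = {(ν,1), (ρ,1)}
  {ξ} × {0, 1} = {(ξ,0), (ξ,1)}
  {ν, ξ, ρ} × {0} = {(ν,0), (ξ,0), (ρ,0)}
  {ν, ξ, ρ} × {1} = {(ν,1), (ξ,1), (ρ,1)}
  {ν, ρ} × {0, 1} = {(ν,0), (ν,1), (ρ,0), (ρ,1)}
  {ν, ξ, ρ} × {0, 1} = {(ν,0), (ν,1), (ξ,0), (ξ,1), (ρ,0), (ρ,1)}
These 10 distinct sets form the basis B.
Close under arbitrary unions to get τ_{X×Y}; counting gives |τ_{X×Y}| = 16.


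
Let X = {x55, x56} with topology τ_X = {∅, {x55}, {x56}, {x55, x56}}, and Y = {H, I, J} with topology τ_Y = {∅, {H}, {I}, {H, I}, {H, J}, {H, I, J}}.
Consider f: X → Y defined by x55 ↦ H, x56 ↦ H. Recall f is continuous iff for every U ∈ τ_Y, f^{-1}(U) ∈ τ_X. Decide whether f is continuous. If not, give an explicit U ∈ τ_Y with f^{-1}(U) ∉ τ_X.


f IS continuous.

Compute f^{-1}(U) for each U ∈ τ_Y:
  U = ∅: f^{-1}(U) = ∅ ∈ τ_X ✓.
  U = {H}: f^{-1}(U) = {x55, x56} ∈ τ_X ✓.
  U = {I}: f^{-1}(U) = ∅ ∈ τ_X ✓.
  U = {H, I}: f^{-1}(U) = {x55, x56} ∈ τ_X ✓.
  U = {H, J}: f^{-1}(U) = {x55, x56} ∈ τ_X ✓.
  U = {H, I, J}: f^{-1}(U) = {x55, x56} ∈ τ_X ✓.
Every preimage lies in τ_X, so f IS continuous.


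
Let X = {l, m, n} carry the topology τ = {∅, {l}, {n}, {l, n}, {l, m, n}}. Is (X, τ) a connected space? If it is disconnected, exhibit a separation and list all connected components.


(X, τ) is connected.

Find clopen sets (U ∈ τ with X ∖ U ∈ τ):
  U = ∅, X ∖ U = {l, m, n} — both open, so U is clopen.
  U = {l, m, n}, X ∖ U = ∅ — both open, so U is clopen.
Only trivial clopens (∅ and X) exist, so (X, τ) is connected.
Compute connected components by grouping points that agree on all clopens:
  component: {l, m, n}


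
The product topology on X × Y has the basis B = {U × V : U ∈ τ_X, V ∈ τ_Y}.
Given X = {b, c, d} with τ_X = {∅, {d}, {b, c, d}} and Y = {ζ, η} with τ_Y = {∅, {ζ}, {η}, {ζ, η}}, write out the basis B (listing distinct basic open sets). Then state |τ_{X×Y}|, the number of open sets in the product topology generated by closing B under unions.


Basis B = {∅ × ∅, {d} × {ζ}, {d} × {η}, {d} × {ζ, η}, {b, c, d} × {ζ}, {b, c, d} × {η}, {b, c, d} × {ζ, η}}; |τ_{X×Y}| = 9.

Enumerate products U × V with U ∈ τ_X, V ∈ τ_Y (deduplicated):
  ∅ × ∅ = {} (∅)
  {d} × {ζ} = {(d,ζ)}
  {d} × {η} = {(d,η)}
  {d} × {ζ, η} = {(d,ζ), (d,η)}
  {b, c, d} × {ζ} = {(b,ζ), (c,ζ), (d,ζ)}
  {b, c, d} × {η} = {(b,η), (c,η), (d,η)}
  {b, c, d} × {ζ, η} = {(b,ζ), (b,η), (c,ζ), (c,η), (d,ζ), (d,η)}
These 7 distinct sets form the basis B.
Close under arbitrary unions to get τ_{X×Y}; counting gives |τ_{X×Y}| = 9.


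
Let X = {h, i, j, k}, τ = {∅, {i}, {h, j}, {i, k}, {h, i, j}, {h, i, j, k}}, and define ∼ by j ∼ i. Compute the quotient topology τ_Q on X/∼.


X/∼ = {[h], [i=j], [k]}; |τ_Q| = 3.

Equivalence classes: [h], [i=j], [k].
Quotient map π: X → X/∼ sends h ↦ [h], i ↦ [i=j], j ↦ [i=j], k ↦ [k].
For each subset V ⊆ X/∼, compute π^{-1}(V) ⊆ X and check whether π^{-1}(V) ∈ τ. V is open in τ_Q iff π^{-1}(V) ∈ τ.
  V = {}: π^{-1}(V) = ∅ ∈ τ ✓.
  V = {[h]}: π^{-1}(V) = {h} ∉ τ ✗.
  V = {[i=j]}: π^{-1}(V) = {i, j} ∉ τ ✗.
  V = {[h], [i=j]}: π^{-1}(V) = {h, i, j} ∈ τ ✓.
  V = {[k]}: π^{-1}(V) = {k} ∉ τ ✗.
  V = {[h], [k]}: π^{-1}(V) = {h, k} ∉ τ ✗.
  V = {[i=j], [k]}: π^{-1}(V) = {i, j, k} ∉ τ ✗.
  V = {[h], [i=j], [k]}: π^{-1}(V) = {h, i, j, k} ∈ τ ✓.
Open sets in the quotient: τ_Q = {{}, {[h], [i=j]}, {[h], [i=j], [k]}} (3 elements).


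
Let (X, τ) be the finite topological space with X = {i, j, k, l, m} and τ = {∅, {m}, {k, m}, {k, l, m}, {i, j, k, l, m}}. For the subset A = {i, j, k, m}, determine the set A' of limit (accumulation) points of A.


A' = {i, j, k, l}

For each x ∈ X, list the open sets U ∈ τ with x ∈ U, then check whether U ∩ (A ∖ {x}) ≠ ∅ for every such U.
  x = i: opens ∋ x are {i, j, k, l, m}; each meets A ∖ {i}, so x IS a limit point.
  x = j: opens ∋ x are {i, j, k, l, m}; each meets A ∖ {j}, so x IS a limit point.
  x = k: opens ∋ x are {k, m}, {k, l, m}, {i, j, k, l, m}; each meets A ∖ {k}, so x IS a limit point.
  x = l: opens ∋ x are {k, l, m}, {i, j, k, l, m}; each meets A ∖ {l}, so x IS a limit point.
  x = m: open {m} ∋ x has {m} ∩ (A ∖ {m}) = ∅, so x is NOT a limit point.
Collecting: A' = {i, j, k, l}.


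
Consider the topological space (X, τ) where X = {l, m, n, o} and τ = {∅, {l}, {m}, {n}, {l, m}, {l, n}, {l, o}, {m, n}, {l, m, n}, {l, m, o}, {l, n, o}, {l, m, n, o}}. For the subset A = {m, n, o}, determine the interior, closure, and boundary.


int(A) = {m, n}, cl(A) = {m, n, o}, ∂A = {o}.

Closed sets in (X, τ) are complements of opens:
  closed(X, τ) = {∅, {m}, {n}, {o}, {l, o}, {m, n}, {m, o}, {n, o}, {l, m, o}, {l, n, o}, {m, n, o}, {l, m, n, o}}.
int(A) = ⋃ {U ∈ τ : U ⊆ A}. Opens contained in A: ∅, {m}, {n}, {m, n}.
Taking the union of these: int(A) = {m, n}.
cl(A) = ⋂ {C closed : A ⊆ C}. Closed sets containing A: {m, n, o}, {l, m, n, o}.
Intersecting these: cl(A) = {m, n, o}.
∂A = cl(A) ∖ int(A) = {m, n, o} ∖ {m, n} = {o}.


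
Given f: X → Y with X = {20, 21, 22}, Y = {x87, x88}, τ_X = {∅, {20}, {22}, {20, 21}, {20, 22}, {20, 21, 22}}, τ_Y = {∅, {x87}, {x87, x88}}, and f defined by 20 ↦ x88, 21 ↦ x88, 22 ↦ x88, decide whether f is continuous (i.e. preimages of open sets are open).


f IS continuous.

Compute f^{-1}(U) for each U ∈ τ_Y:
  U = ∅: f^{-1}(U) = ∅ ∈ τ_X ✓.
  U = {x87}: f^{-1}(U) = ∅ ∈ τ_X ✓.
  U = {x87, x88}: f^{-1}(U) = {20, 21, 22} ∈ τ_X ✓.
Every preimage lies in τ_X, so f IS continuous.


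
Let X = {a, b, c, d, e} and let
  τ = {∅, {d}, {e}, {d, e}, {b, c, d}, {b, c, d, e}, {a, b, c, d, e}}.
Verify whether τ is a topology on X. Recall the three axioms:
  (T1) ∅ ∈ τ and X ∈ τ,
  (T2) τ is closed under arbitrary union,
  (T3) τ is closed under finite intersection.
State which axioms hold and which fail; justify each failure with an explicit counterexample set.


τ IS a topology on X.

Axiom (T1): ∅ ∈ τ? Yes; X ∈ τ? Yes.
Axiom (T2/T3): check pairwise unions and intersections of members of τ.
All pairwise intersections and unions checked — each lies in τ. Therefore τ satisfies (T1), (T2), (T3): it IS a topology on X.


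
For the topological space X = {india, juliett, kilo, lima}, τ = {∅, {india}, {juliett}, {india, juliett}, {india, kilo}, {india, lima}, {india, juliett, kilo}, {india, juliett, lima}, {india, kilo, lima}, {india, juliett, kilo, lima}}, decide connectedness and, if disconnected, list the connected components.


(X, τ) is disconnected; components = [{juliett}, {india, kilo, lima}].

Find clopen sets (U ∈ τ with X ∖ U ∈ τ):
  U = ∅, X ∖ U = {india, juliett, kilo, lima} — both open, so U is clopen.
  U = {juliett}, X ∖ U = {india, kilo, lima} — both open, so U is clopen.
  U = {india, kilo, lima}, X ∖ U = {juliett} — both open, so U is clopen.
  U = {india, juliett, kilo, lima}, X ∖ U = ∅ — both open, so U is clopen.
Nontrivial clopen(s) exist: e.g. {juliett}. So (X, τ) is disconnected.
Compute connected components by grouping points that agree on all clopens:
  component: {juliett}
  component: {india, kilo, lima}


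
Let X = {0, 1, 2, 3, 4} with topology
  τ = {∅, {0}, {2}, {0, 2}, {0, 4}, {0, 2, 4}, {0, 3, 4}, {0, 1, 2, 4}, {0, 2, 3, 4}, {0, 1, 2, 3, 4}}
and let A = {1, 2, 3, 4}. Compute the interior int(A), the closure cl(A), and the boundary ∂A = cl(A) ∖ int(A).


int(A) = {2}, cl(A) = {1, 2, 3, 4}, ∂A = {1, 3, 4}.

Closed sets in (X, τ) are complements of opens:
  closed(X, τ) = {∅, {1}, {3}, {1, 2}, {1, 3}, {1, 2, 3}, {1, 3, 4}, {0, 1, 3, 4}, {1, 2, 3, 4}, {0, 1, 2, 3, 4}}.
int(A) = ⋃ {U ∈ τ : U ⊆ A}. Opens contained in A: ∅, {2}.
Taking the union of these: int(A) = {2}.
cl(A) = ⋂ {C closed : A ⊆ C}. Closed sets containing A: {1, 2, 3, 4}, {0, 1, 2, 3, 4}.
Intersecting these: cl(A) = {1, 2, 3, 4}.
∂A = cl(A) ∖ int(A) = {1, 2, 3, 4} ∖ {2} = {1, 3, 4}.
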